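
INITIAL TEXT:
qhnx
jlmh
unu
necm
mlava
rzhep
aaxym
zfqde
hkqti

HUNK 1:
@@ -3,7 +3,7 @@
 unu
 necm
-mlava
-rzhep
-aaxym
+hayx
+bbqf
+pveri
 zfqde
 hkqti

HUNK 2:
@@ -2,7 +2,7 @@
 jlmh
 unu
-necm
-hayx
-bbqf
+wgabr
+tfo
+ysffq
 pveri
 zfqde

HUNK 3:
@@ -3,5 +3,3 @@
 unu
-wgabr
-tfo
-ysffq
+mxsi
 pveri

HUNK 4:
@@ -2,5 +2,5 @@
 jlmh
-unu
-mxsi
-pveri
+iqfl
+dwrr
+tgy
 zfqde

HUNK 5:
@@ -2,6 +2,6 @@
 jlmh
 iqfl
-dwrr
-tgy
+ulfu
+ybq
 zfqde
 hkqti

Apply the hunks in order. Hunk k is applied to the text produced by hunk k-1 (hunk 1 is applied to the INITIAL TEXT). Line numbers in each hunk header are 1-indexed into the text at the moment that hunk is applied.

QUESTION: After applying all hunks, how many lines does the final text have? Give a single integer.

Hunk 1: at line 3 remove [mlava,rzhep,aaxym] add [hayx,bbqf,pveri] -> 9 lines: qhnx jlmh unu necm hayx bbqf pveri zfqde hkqti
Hunk 2: at line 2 remove [necm,hayx,bbqf] add [wgabr,tfo,ysffq] -> 9 lines: qhnx jlmh unu wgabr tfo ysffq pveri zfqde hkqti
Hunk 3: at line 3 remove [wgabr,tfo,ysffq] add [mxsi] -> 7 lines: qhnx jlmh unu mxsi pveri zfqde hkqti
Hunk 4: at line 2 remove [unu,mxsi,pveri] add [iqfl,dwrr,tgy] -> 7 lines: qhnx jlmh iqfl dwrr tgy zfqde hkqti
Hunk 5: at line 2 remove [dwrr,tgy] add [ulfu,ybq] -> 7 lines: qhnx jlmh iqfl ulfu ybq zfqde hkqti
Final line count: 7

Answer: 7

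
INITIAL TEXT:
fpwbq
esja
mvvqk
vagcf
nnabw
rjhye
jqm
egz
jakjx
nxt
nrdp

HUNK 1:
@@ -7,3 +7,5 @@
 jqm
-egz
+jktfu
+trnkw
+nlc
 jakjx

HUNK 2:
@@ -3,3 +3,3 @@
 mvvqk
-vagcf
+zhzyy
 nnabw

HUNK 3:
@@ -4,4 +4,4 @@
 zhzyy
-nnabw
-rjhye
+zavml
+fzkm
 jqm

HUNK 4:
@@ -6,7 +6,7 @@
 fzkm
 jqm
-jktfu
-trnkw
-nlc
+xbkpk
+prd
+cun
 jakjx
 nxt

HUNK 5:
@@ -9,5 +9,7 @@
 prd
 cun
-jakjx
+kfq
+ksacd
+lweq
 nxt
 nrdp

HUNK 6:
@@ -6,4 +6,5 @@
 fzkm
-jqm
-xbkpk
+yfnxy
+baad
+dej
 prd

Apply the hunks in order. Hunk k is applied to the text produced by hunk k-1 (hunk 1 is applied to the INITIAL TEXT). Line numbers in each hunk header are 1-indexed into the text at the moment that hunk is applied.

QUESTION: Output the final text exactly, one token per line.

Answer: fpwbq
esja
mvvqk
zhzyy
zavml
fzkm
yfnxy
baad
dej
prd
cun
kfq
ksacd
lweq
nxt
nrdp

Derivation:
Hunk 1: at line 7 remove [egz] add [jktfu,trnkw,nlc] -> 13 lines: fpwbq esja mvvqk vagcf nnabw rjhye jqm jktfu trnkw nlc jakjx nxt nrdp
Hunk 2: at line 3 remove [vagcf] add [zhzyy] -> 13 lines: fpwbq esja mvvqk zhzyy nnabw rjhye jqm jktfu trnkw nlc jakjx nxt nrdp
Hunk 3: at line 4 remove [nnabw,rjhye] add [zavml,fzkm] -> 13 lines: fpwbq esja mvvqk zhzyy zavml fzkm jqm jktfu trnkw nlc jakjx nxt nrdp
Hunk 4: at line 6 remove [jktfu,trnkw,nlc] add [xbkpk,prd,cun] -> 13 lines: fpwbq esja mvvqk zhzyy zavml fzkm jqm xbkpk prd cun jakjx nxt nrdp
Hunk 5: at line 9 remove [jakjx] add [kfq,ksacd,lweq] -> 15 lines: fpwbq esja mvvqk zhzyy zavml fzkm jqm xbkpk prd cun kfq ksacd lweq nxt nrdp
Hunk 6: at line 6 remove [jqm,xbkpk] add [yfnxy,baad,dej] -> 16 lines: fpwbq esja mvvqk zhzyy zavml fzkm yfnxy baad dej prd cun kfq ksacd lweq nxt nrdp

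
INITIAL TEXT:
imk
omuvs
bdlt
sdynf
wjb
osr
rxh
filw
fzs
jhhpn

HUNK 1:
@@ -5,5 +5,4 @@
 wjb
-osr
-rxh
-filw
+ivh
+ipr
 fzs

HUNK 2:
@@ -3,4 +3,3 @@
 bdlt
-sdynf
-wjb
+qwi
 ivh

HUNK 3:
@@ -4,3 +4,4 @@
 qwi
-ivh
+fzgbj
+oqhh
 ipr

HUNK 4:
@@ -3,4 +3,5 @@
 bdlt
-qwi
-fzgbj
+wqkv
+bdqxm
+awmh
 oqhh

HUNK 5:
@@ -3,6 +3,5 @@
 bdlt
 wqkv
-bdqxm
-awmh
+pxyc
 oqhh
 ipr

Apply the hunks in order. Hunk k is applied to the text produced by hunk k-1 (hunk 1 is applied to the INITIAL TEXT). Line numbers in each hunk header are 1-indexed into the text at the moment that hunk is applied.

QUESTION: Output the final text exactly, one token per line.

Hunk 1: at line 5 remove [osr,rxh,filw] add [ivh,ipr] -> 9 lines: imk omuvs bdlt sdynf wjb ivh ipr fzs jhhpn
Hunk 2: at line 3 remove [sdynf,wjb] add [qwi] -> 8 lines: imk omuvs bdlt qwi ivh ipr fzs jhhpn
Hunk 3: at line 4 remove [ivh] add [fzgbj,oqhh] -> 9 lines: imk omuvs bdlt qwi fzgbj oqhh ipr fzs jhhpn
Hunk 4: at line 3 remove [qwi,fzgbj] add [wqkv,bdqxm,awmh] -> 10 lines: imk omuvs bdlt wqkv bdqxm awmh oqhh ipr fzs jhhpn
Hunk 5: at line 3 remove [bdqxm,awmh] add [pxyc] -> 9 lines: imk omuvs bdlt wqkv pxyc oqhh ipr fzs jhhpn

Answer: imk
omuvs
bdlt
wqkv
pxyc
oqhh
ipr
fzs
jhhpn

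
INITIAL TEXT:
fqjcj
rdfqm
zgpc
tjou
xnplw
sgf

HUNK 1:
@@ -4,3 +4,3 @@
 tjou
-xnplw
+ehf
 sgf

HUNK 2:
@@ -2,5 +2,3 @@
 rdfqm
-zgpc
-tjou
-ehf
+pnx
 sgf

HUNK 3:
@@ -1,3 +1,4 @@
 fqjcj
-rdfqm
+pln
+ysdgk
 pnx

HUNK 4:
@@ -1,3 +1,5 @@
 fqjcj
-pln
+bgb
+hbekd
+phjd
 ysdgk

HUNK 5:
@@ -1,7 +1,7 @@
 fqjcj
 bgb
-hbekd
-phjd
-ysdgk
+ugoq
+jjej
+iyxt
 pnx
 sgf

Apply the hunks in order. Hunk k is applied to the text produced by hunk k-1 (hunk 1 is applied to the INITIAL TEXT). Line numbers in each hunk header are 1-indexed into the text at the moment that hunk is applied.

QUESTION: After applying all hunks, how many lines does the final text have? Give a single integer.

Answer: 7

Derivation:
Hunk 1: at line 4 remove [xnplw] add [ehf] -> 6 lines: fqjcj rdfqm zgpc tjou ehf sgf
Hunk 2: at line 2 remove [zgpc,tjou,ehf] add [pnx] -> 4 lines: fqjcj rdfqm pnx sgf
Hunk 3: at line 1 remove [rdfqm] add [pln,ysdgk] -> 5 lines: fqjcj pln ysdgk pnx sgf
Hunk 4: at line 1 remove [pln] add [bgb,hbekd,phjd] -> 7 lines: fqjcj bgb hbekd phjd ysdgk pnx sgf
Hunk 5: at line 1 remove [hbekd,phjd,ysdgk] add [ugoq,jjej,iyxt] -> 7 lines: fqjcj bgb ugoq jjej iyxt pnx sgf
Final line count: 7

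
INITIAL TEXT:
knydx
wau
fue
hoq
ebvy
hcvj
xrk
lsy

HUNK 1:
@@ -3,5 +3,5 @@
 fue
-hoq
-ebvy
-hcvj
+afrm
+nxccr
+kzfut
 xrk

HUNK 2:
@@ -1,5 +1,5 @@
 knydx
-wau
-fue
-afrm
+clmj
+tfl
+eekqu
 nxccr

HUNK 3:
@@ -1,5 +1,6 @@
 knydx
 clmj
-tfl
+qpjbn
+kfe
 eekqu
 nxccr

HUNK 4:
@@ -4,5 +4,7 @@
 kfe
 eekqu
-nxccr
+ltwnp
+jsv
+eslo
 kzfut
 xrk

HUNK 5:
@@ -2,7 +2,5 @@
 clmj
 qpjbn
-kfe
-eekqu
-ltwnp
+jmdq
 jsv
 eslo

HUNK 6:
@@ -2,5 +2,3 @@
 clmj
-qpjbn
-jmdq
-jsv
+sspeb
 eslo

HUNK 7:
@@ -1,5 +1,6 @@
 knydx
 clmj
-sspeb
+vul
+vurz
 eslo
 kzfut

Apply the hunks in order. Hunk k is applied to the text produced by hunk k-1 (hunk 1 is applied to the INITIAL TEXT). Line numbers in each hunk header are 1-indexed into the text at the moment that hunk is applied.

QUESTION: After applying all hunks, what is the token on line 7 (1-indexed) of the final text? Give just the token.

Answer: xrk

Derivation:
Hunk 1: at line 3 remove [hoq,ebvy,hcvj] add [afrm,nxccr,kzfut] -> 8 lines: knydx wau fue afrm nxccr kzfut xrk lsy
Hunk 2: at line 1 remove [wau,fue,afrm] add [clmj,tfl,eekqu] -> 8 lines: knydx clmj tfl eekqu nxccr kzfut xrk lsy
Hunk 3: at line 1 remove [tfl] add [qpjbn,kfe] -> 9 lines: knydx clmj qpjbn kfe eekqu nxccr kzfut xrk lsy
Hunk 4: at line 4 remove [nxccr] add [ltwnp,jsv,eslo] -> 11 lines: knydx clmj qpjbn kfe eekqu ltwnp jsv eslo kzfut xrk lsy
Hunk 5: at line 2 remove [kfe,eekqu,ltwnp] add [jmdq] -> 9 lines: knydx clmj qpjbn jmdq jsv eslo kzfut xrk lsy
Hunk 6: at line 2 remove [qpjbn,jmdq,jsv] add [sspeb] -> 7 lines: knydx clmj sspeb eslo kzfut xrk lsy
Hunk 7: at line 1 remove [sspeb] add [vul,vurz] -> 8 lines: knydx clmj vul vurz eslo kzfut xrk lsy
Final line 7: xrk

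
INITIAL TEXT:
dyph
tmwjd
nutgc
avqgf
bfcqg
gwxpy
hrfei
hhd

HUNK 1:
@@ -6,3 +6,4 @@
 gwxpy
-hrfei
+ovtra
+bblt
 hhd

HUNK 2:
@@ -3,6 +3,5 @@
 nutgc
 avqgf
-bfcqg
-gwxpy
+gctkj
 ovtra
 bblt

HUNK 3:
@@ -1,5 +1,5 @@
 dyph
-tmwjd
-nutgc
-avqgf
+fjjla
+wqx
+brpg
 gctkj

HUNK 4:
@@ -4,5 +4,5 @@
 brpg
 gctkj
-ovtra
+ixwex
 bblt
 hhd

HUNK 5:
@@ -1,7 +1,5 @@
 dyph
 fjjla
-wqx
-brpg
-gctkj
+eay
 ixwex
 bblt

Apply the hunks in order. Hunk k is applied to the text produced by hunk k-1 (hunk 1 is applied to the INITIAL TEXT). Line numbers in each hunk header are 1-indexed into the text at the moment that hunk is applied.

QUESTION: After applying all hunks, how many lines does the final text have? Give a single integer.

Answer: 6

Derivation:
Hunk 1: at line 6 remove [hrfei] add [ovtra,bblt] -> 9 lines: dyph tmwjd nutgc avqgf bfcqg gwxpy ovtra bblt hhd
Hunk 2: at line 3 remove [bfcqg,gwxpy] add [gctkj] -> 8 lines: dyph tmwjd nutgc avqgf gctkj ovtra bblt hhd
Hunk 3: at line 1 remove [tmwjd,nutgc,avqgf] add [fjjla,wqx,brpg] -> 8 lines: dyph fjjla wqx brpg gctkj ovtra bblt hhd
Hunk 4: at line 4 remove [ovtra] add [ixwex] -> 8 lines: dyph fjjla wqx brpg gctkj ixwex bblt hhd
Hunk 5: at line 1 remove [wqx,brpg,gctkj] add [eay] -> 6 lines: dyph fjjla eay ixwex bblt hhd
Final line count: 6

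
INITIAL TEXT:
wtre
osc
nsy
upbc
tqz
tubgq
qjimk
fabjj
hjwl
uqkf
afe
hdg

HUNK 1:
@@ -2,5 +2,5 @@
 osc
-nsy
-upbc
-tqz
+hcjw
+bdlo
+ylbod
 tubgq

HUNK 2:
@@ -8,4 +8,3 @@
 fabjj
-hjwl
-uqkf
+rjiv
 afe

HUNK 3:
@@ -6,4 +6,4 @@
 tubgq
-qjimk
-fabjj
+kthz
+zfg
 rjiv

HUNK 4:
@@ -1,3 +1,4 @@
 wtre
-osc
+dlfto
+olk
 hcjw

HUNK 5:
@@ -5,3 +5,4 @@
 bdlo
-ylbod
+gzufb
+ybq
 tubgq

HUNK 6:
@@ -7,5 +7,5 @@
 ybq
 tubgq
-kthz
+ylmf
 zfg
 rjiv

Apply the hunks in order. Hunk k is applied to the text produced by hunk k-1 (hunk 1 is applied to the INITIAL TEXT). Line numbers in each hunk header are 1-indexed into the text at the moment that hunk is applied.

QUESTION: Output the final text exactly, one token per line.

Answer: wtre
dlfto
olk
hcjw
bdlo
gzufb
ybq
tubgq
ylmf
zfg
rjiv
afe
hdg

Derivation:
Hunk 1: at line 2 remove [nsy,upbc,tqz] add [hcjw,bdlo,ylbod] -> 12 lines: wtre osc hcjw bdlo ylbod tubgq qjimk fabjj hjwl uqkf afe hdg
Hunk 2: at line 8 remove [hjwl,uqkf] add [rjiv] -> 11 lines: wtre osc hcjw bdlo ylbod tubgq qjimk fabjj rjiv afe hdg
Hunk 3: at line 6 remove [qjimk,fabjj] add [kthz,zfg] -> 11 lines: wtre osc hcjw bdlo ylbod tubgq kthz zfg rjiv afe hdg
Hunk 4: at line 1 remove [osc] add [dlfto,olk] -> 12 lines: wtre dlfto olk hcjw bdlo ylbod tubgq kthz zfg rjiv afe hdg
Hunk 5: at line 5 remove [ylbod] add [gzufb,ybq] -> 13 lines: wtre dlfto olk hcjw bdlo gzufb ybq tubgq kthz zfg rjiv afe hdg
Hunk 6: at line 7 remove [kthz] add [ylmf] -> 13 lines: wtre dlfto olk hcjw bdlo gzufb ybq tubgq ylmf zfg rjiv afe hdg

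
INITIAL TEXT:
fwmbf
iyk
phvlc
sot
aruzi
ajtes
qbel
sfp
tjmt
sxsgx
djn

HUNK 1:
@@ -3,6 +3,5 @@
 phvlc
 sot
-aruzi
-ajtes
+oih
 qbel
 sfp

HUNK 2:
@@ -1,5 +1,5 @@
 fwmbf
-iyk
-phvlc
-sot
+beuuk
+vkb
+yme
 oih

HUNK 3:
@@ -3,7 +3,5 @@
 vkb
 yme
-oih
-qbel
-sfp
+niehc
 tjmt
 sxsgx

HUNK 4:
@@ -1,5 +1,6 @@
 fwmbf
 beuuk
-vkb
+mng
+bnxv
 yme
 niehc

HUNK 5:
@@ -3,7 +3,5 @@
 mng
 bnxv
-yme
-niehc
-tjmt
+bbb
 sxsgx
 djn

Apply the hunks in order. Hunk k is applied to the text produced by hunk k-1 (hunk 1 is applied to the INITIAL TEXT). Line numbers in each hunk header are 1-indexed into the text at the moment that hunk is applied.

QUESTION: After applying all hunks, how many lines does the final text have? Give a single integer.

Answer: 7

Derivation:
Hunk 1: at line 3 remove [aruzi,ajtes] add [oih] -> 10 lines: fwmbf iyk phvlc sot oih qbel sfp tjmt sxsgx djn
Hunk 2: at line 1 remove [iyk,phvlc,sot] add [beuuk,vkb,yme] -> 10 lines: fwmbf beuuk vkb yme oih qbel sfp tjmt sxsgx djn
Hunk 3: at line 3 remove [oih,qbel,sfp] add [niehc] -> 8 lines: fwmbf beuuk vkb yme niehc tjmt sxsgx djn
Hunk 4: at line 1 remove [vkb] add [mng,bnxv] -> 9 lines: fwmbf beuuk mng bnxv yme niehc tjmt sxsgx djn
Hunk 5: at line 3 remove [yme,niehc,tjmt] add [bbb] -> 7 lines: fwmbf beuuk mng bnxv bbb sxsgx djn
Final line count: 7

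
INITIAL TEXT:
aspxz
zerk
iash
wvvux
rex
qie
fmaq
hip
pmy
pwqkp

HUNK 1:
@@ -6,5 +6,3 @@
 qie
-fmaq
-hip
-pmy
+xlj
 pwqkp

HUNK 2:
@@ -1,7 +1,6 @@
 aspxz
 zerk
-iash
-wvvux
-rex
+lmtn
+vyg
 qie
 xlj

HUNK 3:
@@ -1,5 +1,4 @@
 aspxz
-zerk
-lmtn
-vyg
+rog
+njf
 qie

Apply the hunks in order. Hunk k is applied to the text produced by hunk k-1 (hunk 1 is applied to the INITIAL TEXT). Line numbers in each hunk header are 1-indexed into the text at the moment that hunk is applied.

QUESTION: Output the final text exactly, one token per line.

Hunk 1: at line 6 remove [fmaq,hip,pmy] add [xlj] -> 8 lines: aspxz zerk iash wvvux rex qie xlj pwqkp
Hunk 2: at line 1 remove [iash,wvvux,rex] add [lmtn,vyg] -> 7 lines: aspxz zerk lmtn vyg qie xlj pwqkp
Hunk 3: at line 1 remove [zerk,lmtn,vyg] add [rog,njf] -> 6 lines: aspxz rog njf qie xlj pwqkp

Answer: aspxz
rog
njf
qie
xlj
pwqkp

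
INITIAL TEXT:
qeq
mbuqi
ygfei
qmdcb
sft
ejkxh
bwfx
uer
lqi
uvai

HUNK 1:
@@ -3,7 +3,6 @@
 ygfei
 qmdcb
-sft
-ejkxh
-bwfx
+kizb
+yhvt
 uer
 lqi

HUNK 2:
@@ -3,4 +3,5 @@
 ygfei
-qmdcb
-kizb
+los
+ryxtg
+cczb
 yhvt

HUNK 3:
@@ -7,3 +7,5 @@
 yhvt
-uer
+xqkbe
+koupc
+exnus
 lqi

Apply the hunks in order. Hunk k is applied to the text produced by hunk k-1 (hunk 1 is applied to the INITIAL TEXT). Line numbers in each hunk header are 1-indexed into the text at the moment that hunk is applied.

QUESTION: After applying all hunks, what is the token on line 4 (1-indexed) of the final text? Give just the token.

Hunk 1: at line 3 remove [sft,ejkxh,bwfx] add [kizb,yhvt] -> 9 lines: qeq mbuqi ygfei qmdcb kizb yhvt uer lqi uvai
Hunk 2: at line 3 remove [qmdcb,kizb] add [los,ryxtg,cczb] -> 10 lines: qeq mbuqi ygfei los ryxtg cczb yhvt uer lqi uvai
Hunk 3: at line 7 remove [uer] add [xqkbe,koupc,exnus] -> 12 lines: qeq mbuqi ygfei los ryxtg cczb yhvt xqkbe koupc exnus lqi uvai
Final line 4: los

Answer: los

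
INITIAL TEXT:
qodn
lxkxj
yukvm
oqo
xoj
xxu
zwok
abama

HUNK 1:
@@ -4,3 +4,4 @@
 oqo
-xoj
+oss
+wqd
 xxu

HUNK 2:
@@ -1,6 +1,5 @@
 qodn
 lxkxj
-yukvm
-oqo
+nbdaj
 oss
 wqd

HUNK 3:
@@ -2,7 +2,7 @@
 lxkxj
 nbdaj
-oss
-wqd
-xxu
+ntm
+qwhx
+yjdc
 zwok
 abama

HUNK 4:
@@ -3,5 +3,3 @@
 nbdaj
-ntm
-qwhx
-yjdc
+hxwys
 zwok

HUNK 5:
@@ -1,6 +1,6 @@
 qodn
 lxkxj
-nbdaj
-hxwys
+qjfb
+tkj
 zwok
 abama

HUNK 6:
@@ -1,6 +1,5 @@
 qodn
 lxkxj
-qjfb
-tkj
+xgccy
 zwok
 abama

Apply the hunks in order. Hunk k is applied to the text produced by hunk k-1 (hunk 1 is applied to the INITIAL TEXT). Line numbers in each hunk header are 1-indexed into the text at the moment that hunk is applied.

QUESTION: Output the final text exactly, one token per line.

Answer: qodn
lxkxj
xgccy
zwok
abama

Derivation:
Hunk 1: at line 4 remove [xoj] add [oss,wqd] -> 9 lines: qodn lxkxj yukvm oqo oss wqd xxu zwok abama
Hunk 2: at line 1 remove [yukvm,oqo] add [nbdaj] -> 8 lines: qodn lxkxj nbdaj oss wqd xxu zwok abama
Hunk 3: at line 2 remove [oss,wqd,xxu] add [ntm,qwhx,yjdc] -> 8 lines: qodn lxkxj nbdaj ntm qwhx yjdc zwok abama
Hunk 4: at line 3 remove [ntm,qwhx,yjdc] add [hxwys] -> 6 lines: qodn lxkxj nbdaj hxwys zwok abama
Hunk 5: at line 1 remove [nbdaj,hxwys] add [qjfb,tkj] -> 6 lines: qodn lxkxj qjfb tkj zwok abama
Hunk 6: at line 1 remove [qjfb,tkj] add [xgccy] -> 5 lines: qodn lxkxj xgccy zwok abama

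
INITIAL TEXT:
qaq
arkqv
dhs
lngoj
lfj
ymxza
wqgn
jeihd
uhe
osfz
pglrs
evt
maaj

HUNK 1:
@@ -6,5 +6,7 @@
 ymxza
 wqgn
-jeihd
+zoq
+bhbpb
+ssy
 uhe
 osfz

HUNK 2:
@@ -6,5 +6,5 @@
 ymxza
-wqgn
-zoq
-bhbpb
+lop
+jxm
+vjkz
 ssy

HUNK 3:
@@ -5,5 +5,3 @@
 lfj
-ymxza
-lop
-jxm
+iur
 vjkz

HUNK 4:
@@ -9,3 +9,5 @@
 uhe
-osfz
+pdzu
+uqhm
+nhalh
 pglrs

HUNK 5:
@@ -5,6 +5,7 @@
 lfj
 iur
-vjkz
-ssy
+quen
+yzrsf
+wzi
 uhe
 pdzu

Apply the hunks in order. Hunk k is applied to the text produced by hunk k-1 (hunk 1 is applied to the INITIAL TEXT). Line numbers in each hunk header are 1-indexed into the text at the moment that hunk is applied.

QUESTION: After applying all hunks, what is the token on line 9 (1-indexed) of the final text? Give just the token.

Hunk 1: at line 6 remove [jeihd] add [zoq,bhbpb,ssy] -> 15 lines: qaq arkqv dhs lngoj lfj ymxza wqgn zoq bhbpb ssy uhe osfz pglrs evt maaj
Hunk 2: at line 6 remove [wqgn,zoq,bhbpb] add [lop,jxm,vjkz] -> 15 lines: qaq arkqv dhs lngoj lfj ymxza lop jxm vjkz ssy uhe osfz pglrs evt maaj
Hunk 3: at line 5 remove [ymxza,lop,jxm] add [iur] -> 13 lines: qaq arkqv dhs lngoj lfj iur vjkz ssy uhe osfz pglrs evt maaj
Hunk 4: at line 9 remove [osfz] add [pdzu,uqhm,nhalh] -> 15 lines: qaq arkqv dhs lngoj lfj iur vjkz ssy uhe pdzu uqhm nhalh pglrs evt maaj
Hunk 5: at line 5 remove [vjkz,ssy] add [quen,yzrsf,wzi] -> 16 lines: qaq arkqv dhs lngoj lfj iur quen yzrsf wzi uhe pdzu uqhm nhalh pglrs evt maaj
Final line 9: wzi

Answer: wzi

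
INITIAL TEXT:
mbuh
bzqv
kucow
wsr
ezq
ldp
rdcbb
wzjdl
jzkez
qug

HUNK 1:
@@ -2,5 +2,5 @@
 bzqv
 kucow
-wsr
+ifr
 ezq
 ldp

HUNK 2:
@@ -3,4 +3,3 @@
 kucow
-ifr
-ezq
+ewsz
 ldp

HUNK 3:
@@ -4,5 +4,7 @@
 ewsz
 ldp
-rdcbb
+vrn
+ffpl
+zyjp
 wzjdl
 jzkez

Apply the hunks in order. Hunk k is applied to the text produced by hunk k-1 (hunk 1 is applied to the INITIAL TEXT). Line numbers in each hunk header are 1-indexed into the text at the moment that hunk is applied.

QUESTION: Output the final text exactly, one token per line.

Hunk 1: at line 2 remove [wsr] add [ifr] -> 10 lines: mbuh bzqv kucow ifr ezq ldp rdcbb wzjdl jzkez qug
Hunk 2: at line 3 remove [ifr,ezq] add [ewsz] -> 9 lines: mbuh bzqv kucow ewsz ldp rdcbb wzjdl jzkez qug
Hunk 3: at line 4 remove [rdcbb] add [vrn,ffpl,zyjp] -> 11 lines: mbuh bzqv kucow ewsz ldp vrn ffpl zyjp wzjdl jzkez qug

Answer: mbuh
bzqv
kucow
ewsz
ldp
vrn
ffpl
zyjp
wzjdl
jzkez
qug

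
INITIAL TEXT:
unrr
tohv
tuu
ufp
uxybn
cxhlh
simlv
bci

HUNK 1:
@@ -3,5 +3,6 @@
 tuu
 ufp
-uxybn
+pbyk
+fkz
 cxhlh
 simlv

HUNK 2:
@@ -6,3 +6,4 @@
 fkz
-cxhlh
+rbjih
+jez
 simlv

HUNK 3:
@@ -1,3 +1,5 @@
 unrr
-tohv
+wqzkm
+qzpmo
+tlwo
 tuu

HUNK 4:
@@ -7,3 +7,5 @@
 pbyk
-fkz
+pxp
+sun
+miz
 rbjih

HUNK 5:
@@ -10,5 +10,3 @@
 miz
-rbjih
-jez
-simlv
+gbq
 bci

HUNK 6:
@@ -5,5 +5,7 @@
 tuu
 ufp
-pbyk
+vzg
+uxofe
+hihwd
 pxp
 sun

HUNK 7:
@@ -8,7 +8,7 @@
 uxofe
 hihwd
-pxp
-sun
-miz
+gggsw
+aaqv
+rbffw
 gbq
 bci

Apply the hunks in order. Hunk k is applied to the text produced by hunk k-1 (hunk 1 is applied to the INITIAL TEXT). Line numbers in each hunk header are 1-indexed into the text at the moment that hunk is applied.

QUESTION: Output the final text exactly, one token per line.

Hunk 1: at line 3 remove [uxybn] add [pbyk,fkz] -> 9 lines: unrr tohv tuu ufp pbyk fkz cxhlh simlv bci
Hunk 2: at line 6 remove [cxhlh] add [rbjih,jez] -> 10 lines: unrr tohv tuu ufp pbyk fkz rbjih jez simlv bci
Hunk 3: at line 1 remove [tohv] add [wqzkm,qzpmo,tlwo] -> 12 lines: unrr wqzkm qzpmo tlwo tuu ufp pbyk fkz rbjih jez simlv bci
Hunk 4: at line 7 remove [fkz] add [pxp,sun,miz] -> 14 lines: unrr wqzkm qzpmo tlwo tuu ufp pbyk pxp sun miz rbjih jez simlv bci
Hunk 5: at line 10 remove [rbjih,jez,simlv] add [gbq] -> 12 lines: unrr wqzkm qzpmo tlwo tuu ufp pbyk pxp sun miz gbq bci
Hunk 6: at line 5 remove [pbyk] add [vzg,uxofe,hihwd] -> 14 lines: unrr wqzkm qzpmo tlwo tuu ufp vzg uxofe hihwd pxp sun miz gbq bci
Hunk 7: at line 8 remove [pxp,sun,miz] add [gggsw,aaqv,rbffw] -> 14 lines: unrr wqzkm qzpmo tlwo tuu ufp vzg uxofe hihwd gggsw aaqv rbffw gbq bci

Answer: unrr
wqzkm
qzpmo
tlwo
tuu
ufp
vzg
uxofe
hihwd
gggsw
aaqv
rbffw
gbq
bci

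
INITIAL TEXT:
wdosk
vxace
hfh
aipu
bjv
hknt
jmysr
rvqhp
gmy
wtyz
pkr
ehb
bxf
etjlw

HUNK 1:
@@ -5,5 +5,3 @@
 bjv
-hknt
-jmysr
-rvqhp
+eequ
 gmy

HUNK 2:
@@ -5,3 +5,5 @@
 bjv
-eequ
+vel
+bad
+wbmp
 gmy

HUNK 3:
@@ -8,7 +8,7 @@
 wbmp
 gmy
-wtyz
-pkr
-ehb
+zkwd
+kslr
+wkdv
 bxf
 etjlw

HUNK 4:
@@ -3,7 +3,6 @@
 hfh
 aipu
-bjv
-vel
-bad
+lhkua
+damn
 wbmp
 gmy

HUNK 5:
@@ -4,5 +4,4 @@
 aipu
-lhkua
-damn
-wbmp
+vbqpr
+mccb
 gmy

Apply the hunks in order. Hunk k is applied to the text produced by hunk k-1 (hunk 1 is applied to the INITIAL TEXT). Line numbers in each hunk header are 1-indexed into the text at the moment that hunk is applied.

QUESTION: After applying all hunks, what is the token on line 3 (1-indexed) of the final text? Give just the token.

Answer: hfh

Derivation:
Hunk 1: at line 5 remove [hknt,jmysr,rvqhp] add [eequ] -> 12 lines: wdosk vxace hfh aipu bjv eequ gmy wtyz pkr ehb bxf etjlw
Hunk 2: at line 5 remove [eequ] add [vel,bad,wbmp] -> 14 lines: wdosk vxace hfh aipu bjv vel bad wbmp gmy wtyz pkr ehb bxf etjlw
Hunk 3: at line 8 remove [wtyz,pkr,ehb] add [zkwd,kslr,wkdv] -> 14 lines: wdosk vxace hfh aipu bjv vel bad wbmp gmy zkwd kslr wkdv bxf etjlw
Hunk 4: at line 3 remove [bjv,vel,bad] add [lhkua,damn] -> 13 lines: wdosk vxace hfh aipu lhkua damn wbmp gmy zkwd kslr wkdv bxf etjlw
Hunk 5: at line 4 remove [lhkua,damn,wbmp] add [vbqpr,mccb] -> 12 lines: wdosk vxace hfh aipu vbqpr mccb gmy zkwd kslr wkdv bxf etjlw
Final line 3: hfh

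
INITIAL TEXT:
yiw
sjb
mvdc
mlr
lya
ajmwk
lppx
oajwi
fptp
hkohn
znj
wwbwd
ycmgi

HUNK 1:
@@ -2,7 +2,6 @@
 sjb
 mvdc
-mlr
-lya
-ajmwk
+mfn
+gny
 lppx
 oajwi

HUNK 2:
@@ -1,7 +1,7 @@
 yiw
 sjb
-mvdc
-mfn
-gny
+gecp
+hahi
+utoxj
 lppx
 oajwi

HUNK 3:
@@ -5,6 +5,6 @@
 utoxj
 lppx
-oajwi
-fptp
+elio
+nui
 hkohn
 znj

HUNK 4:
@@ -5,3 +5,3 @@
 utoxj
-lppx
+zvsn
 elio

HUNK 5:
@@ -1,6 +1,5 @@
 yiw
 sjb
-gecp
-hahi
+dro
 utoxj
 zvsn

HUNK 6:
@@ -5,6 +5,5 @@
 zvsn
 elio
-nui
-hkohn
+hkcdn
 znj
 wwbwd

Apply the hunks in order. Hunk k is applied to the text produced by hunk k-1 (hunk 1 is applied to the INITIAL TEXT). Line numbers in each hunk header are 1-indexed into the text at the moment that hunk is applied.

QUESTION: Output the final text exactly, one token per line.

Answer: yiw
sjb
dro
utoxj
zvsn
elio
hkcdn
znj
wwbwd
ycmgi

Derivation:
Hunk 1: at line 2 remove [mlr,lya,ajmwk] add [mfn,gny] -> 12 lines: yiw sjb mvdc mfn gny lppx oajwi fptp hkohn znj wwbwd ycmgi
Hunk 2: at line 1 remove [mvdc,mfn,gny] add [gecp,hahi,utoxj] -> 12 lines: yiw sjb gecp hahi utoxj lppx oajwi fptp hkohn znj wwbwd ycmgi
Hunk 3: at line 5 remove [oajwi,fptp] add [elio,nui] -> 12 lines: yiw sjb gecp hahi utoxj lppx elio nui hkohn znj wwbwd ycmgi
Hunk 4: at line 5 remove [lppx] add [zvsn] -> 12 lines: yiw sjb gecp hahi utoxj zvsn elio nui hkohn znj wwbwd ycmgi
Hunk 5: at line 1 remove [gecp,hahi] add [dro] -> 11 lines: yiw sjb dro utoxj zvsn elio nui hkohn znj wwbwd ycmgi
Hunk 6: at line 5 remove [nui,hkohn] add [hkcdn] -> 10 lines: yiw sjb dro utoxj zvsn elio hkcdn znj wwbwd ycmgi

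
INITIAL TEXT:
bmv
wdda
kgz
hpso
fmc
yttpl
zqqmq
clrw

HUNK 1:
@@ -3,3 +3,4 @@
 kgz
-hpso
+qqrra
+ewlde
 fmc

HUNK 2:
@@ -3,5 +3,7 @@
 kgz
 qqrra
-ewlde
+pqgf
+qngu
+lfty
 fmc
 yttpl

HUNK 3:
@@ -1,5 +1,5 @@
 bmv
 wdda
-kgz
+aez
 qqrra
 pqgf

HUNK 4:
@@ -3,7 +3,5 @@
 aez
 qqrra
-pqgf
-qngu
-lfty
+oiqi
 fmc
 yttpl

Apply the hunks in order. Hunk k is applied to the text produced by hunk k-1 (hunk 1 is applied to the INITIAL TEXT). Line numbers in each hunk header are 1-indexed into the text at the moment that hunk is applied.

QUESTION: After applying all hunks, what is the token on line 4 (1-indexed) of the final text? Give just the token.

Hunk 1: at line 3 remove [hpso] add [qqrra,ewlde] -> 9 lines: bmv wdda kgz qqrra ewlde fmc yttpl zqqmq clrw
Hunk 2: at line 3 remove [ewlde] add [pqgf,qngu,lfty] -> 11 lines: bmv wdda kgz qqrra pqgf qngu lfty fmc yttpl zqqmq clrw
Hunk 3: at line 1 remove [kgz] add [aez] -> 11 lines: bmv wdda aez qqrra pqgf qngu lfty fmc yttpl zqqmq clrw
Hunk 4: at line 3 remove [pqgf,qngu,lfty] add [oiqi] -> 9 lines: bmv wdda aez qqrra oiqi fmc yttpl zqqmq clrw
Final line 4: qqrra

Answer: qqrra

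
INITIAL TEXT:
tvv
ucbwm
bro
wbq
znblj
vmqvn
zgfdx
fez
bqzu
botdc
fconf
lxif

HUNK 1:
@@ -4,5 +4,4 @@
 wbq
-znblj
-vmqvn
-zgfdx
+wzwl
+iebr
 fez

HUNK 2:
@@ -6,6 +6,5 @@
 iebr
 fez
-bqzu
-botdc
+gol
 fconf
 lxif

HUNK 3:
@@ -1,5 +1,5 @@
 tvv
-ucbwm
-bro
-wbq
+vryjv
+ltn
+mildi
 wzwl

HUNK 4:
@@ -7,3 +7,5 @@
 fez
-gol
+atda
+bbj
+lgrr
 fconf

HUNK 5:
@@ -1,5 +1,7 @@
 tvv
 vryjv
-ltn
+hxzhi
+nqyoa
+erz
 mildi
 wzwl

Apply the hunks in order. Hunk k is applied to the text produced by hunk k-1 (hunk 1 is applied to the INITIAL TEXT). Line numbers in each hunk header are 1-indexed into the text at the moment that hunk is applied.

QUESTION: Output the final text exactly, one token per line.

Hunk 1: at line 4 remove [znblj,vmqvn,zgfdx] add [wzwl,iebr] -> 11 lines: tvv ucbwm bro wbq wzwl iebr fez bqzu botdc fconf lxif
Hunk 2: at line 6 remove [bqzu,botdc] add [gol] -> 10 lines: tvv ucbwm bro wbq wzwl iebr fez gol fconf lxif
Hunk 3: at line 1 remove [ucbwm,bro,wbq] add [vryjv,ltn,mildi] -> 10 lines: tvv vryjv ltn mildi wzwl iebr fez gol fconf lxif
Hunk 4: at line 7 remove [gol] add [atda,bbj,lgrr] -> 12 lines: tvv vryjv ltn mildi wzwl iebr fez atda bbj lgrr fconf lxif
Hunk 5: at line 1 remove [ltn] add [hxzhi,nqyoa,erz] -> 14 lines: tvv vryjv hxzhi nqyoa erz mildi wzwl iebr fez atda bbj lgrr fconf lxif

Answer: tvv
vryjv
hxzhi
nqyoa
erz
mildi
wzwl
iebr
fez
atda
bbj
lgrr
fconf
lxif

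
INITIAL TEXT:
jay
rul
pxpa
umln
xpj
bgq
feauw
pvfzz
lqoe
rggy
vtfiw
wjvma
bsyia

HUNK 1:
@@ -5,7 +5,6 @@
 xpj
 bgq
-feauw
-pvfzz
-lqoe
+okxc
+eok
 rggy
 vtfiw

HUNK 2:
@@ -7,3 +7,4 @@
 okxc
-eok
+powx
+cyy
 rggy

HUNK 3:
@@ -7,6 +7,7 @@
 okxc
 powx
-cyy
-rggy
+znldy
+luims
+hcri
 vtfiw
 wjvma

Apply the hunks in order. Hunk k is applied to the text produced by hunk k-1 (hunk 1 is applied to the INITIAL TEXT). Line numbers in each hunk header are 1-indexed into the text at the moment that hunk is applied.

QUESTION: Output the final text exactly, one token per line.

Answer: jay
rul
pxpa
umln
xpj
bgq
okxc
powx
znldy
luims
hcri
vtfiw
wjvma
bsyia

Derivation:
Hunk 1: at line 5 remove [feauw,pvfzz,lqoe] add [okxc,eok] -> 12 lines: jay rul pxpa umln xpj bgq okxc eok rggy vtfiw wjvma bsyia
Hunk 2: at line 7 remove [eok] add [powx,cyy] -> 13 lines: jay rul pxpa umln xpj bgq okxc powx cyy rggy vtfiw wjvma bsyia
Hunk 3: at line 7 remove [cyy,rggy] add [znldy,luims,hcri] -> 14 lines: jay rul pxpa umln xpj bgq okxc powx znldy luims hcri vtfiw wjvma bsyia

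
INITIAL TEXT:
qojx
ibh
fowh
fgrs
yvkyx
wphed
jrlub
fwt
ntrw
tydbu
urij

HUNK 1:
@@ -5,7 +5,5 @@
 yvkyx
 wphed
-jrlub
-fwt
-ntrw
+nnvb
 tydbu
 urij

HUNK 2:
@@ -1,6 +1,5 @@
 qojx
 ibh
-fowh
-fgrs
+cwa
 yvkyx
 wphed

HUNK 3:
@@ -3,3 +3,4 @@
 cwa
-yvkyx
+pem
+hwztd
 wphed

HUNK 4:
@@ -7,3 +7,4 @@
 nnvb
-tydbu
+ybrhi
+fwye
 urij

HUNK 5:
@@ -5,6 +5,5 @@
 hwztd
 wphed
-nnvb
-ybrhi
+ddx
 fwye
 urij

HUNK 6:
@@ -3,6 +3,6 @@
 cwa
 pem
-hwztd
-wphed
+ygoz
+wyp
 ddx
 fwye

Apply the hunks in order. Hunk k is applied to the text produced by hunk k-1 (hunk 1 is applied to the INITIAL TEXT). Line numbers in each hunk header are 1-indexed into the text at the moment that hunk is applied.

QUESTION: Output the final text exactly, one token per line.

Hunk 1: at line 5 remove [jrlub,fwt,ntrw] add [nnvb] -> 9 lines: qojx ibh fowh fgrs yvkyx wphed nnvb tydbu urij
Hunk 2: at line 1 remove [fowh,fgrs] add [cwa] -> 8 lines: qojx ibh cwa yvkyx wphed nnvb tydbu urij
Hunk 3: at line 3 remove [yvkyx] add [pem,hwztd] -> 9 lines: qojx ibh cwa pem hwztd wphed nnvb tydbu urij
Hunk 4: at line 7 remove [tydbu] add [ybrhi,fwye] -> 10 lines: qojx ibh cwa pem hwztd wphed nnvb ybrhi fwye urij
Hunk 5: at line 5 remove [nnvb,ybrhi] add [ddx] -> 9 lines: qojx ibh cwa pem hwztd wphed ddx fwye urij
Hunk 6: at line 3 remove [hwztd,wphed] add [ygoz,wyp] -> 9 lines: qojx ibh cwa pem ygoz wyp ddx fwye urij

Answer: qojx
ibh
cwa
pem
ygoz
wyp
ddx
fwye
urij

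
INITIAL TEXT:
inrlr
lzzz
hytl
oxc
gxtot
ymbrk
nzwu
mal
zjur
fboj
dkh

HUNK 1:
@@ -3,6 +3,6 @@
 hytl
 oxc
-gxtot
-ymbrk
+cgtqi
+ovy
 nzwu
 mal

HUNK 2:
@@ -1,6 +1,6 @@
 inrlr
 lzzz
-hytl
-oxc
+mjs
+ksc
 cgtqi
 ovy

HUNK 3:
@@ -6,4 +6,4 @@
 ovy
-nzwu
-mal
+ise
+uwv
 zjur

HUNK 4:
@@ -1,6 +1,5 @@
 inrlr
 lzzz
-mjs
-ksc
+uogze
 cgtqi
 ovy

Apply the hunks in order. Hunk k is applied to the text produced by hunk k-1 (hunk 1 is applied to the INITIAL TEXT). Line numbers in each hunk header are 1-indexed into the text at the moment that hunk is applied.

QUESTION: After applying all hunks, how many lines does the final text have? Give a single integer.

Hunk 1: at line 3 remove [gxtot,ymbrk] add [cgtqi,ovy] -> 11 lines: inrlr lzzz hytl oxc cgtqi ovy nzwu mal zjur fboj dkh
Hunk 2: at line 1 remove [hytl,oxc] add [mjs,ksc] -> 11 lines: inrlr lzzz mjs ksc cgtqi ovy nzwu mal zjur fboj dkh
Hunk 3: at line 6 remove [nzwu,mal] add [ise,uwv] -> 11 lines: inrlr lzzz mjs ksc cgtqi ovy ise uwv zjur fboj dkh
Hunk 4: at line 1 remove [mjs,ksc] add [uogze] -> 10 lines: inrlr lzzz uogze cgtqi ovy ise uwv zjur fboj dkh
Final line count: 10

Answer: 10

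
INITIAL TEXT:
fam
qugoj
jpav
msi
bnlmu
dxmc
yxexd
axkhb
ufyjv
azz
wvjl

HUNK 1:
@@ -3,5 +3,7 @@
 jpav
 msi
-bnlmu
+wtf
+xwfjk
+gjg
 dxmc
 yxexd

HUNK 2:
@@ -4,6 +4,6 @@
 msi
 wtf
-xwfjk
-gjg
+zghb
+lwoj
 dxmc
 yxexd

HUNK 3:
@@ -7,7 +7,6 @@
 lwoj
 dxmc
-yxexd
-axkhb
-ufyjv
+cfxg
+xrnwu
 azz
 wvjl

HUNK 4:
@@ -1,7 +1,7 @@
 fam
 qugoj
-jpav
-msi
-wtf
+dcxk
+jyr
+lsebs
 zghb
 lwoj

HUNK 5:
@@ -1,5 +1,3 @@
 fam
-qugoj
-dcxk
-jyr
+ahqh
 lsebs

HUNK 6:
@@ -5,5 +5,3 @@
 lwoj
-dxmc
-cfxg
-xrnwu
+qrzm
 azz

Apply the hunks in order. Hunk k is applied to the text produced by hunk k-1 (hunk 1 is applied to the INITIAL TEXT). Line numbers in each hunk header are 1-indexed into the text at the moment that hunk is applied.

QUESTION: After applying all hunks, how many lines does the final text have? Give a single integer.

Hunk 1: at line 3 remove [bnlmu] add [wtf,xwfjk,gjg] -> 13 lines: fam qugoj jpav msi wtf xwfjk gjg dxmc yxexd axkhb ufyjv azz wvjl
Hunk 2: at line 4 remove [xwfjk,gjg] add [zghb,lwoj] -> 13 lines: fam qugoj jpav msi wtf zghb lwoj dxmc yxexd axkhb ufyjv azz wvjl
Hunk 3: at line 7 remove [yxexd,axkhb,ufyjv] add [cfxg,xrnwu] -> 12 lines: fam qugoj jpav msi wtf zghb lwoj dxmc cfxg xrnwu azz wvjl
Hunk 4: at line 1 remove [jpav,msi,wtf] add [dcxk,jyr,lsebs] -> 12 lines: fam qugoj dcxk jyr lsebs zghb lwoj dxmc cfxg xrnwu azz wvjl
Hunk 5: at line 1 remove [qugoj,dcxk,jyr] add [ahqh] -> 10 lines: fam ahqh lsebs zghb lwoj dxmc cfxg xrnwu azz wvjl
Hunk 6: at line 5 remove [dxmc,cfxg,xrnwu] add [qrzm] -> 8 lines: fam ahqh lsebs zghb lwoj qrzm azz wvjl
Final line count: 8

Answer: 8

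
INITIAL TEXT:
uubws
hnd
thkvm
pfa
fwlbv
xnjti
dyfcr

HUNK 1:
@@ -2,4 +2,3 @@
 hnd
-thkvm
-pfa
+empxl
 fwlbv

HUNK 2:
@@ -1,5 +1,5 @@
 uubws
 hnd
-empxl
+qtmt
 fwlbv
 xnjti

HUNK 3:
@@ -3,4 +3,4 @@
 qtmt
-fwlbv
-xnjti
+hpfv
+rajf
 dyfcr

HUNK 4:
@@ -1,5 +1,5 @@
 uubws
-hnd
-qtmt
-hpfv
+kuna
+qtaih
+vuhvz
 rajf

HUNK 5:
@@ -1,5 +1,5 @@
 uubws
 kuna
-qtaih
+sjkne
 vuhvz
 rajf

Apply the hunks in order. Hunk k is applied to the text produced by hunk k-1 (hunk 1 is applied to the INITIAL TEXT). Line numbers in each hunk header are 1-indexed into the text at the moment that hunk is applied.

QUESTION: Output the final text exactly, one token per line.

Answer: uubws
kuna
sjkne
vuhvz
rajf
dyfcr

Derivation:
Hunk 1: at line 2 remove [thkvm,pfa] add [empxl] -> 6 lines: uubws hnd empxl fwlbv xnjti dyfcr
Hunk 2: at line 1 remove [empxl] add [qtmt] -> 6 lines: uubws hnd qtmt fwlbv xnjti dyfcr
Hunk 3: at line 3 remove [fwlbv,xnjti] add [hpfv,rajf] -> 6 lines: uubws hnd qtmt hpfv rajf dyfcr
Hunk 4: at line 1 remove [hnd,qtmt,hpfv] add [kuna,qtaih,vuhvz] -> 6 lines: uubws kuna qtaih vuhvz rajf dyfcr
Hunk 5: at line 1 remove [qtaih] add [sjkne] -> 6 lines: uubws kuna sjkne vuhvz rajf dyfcr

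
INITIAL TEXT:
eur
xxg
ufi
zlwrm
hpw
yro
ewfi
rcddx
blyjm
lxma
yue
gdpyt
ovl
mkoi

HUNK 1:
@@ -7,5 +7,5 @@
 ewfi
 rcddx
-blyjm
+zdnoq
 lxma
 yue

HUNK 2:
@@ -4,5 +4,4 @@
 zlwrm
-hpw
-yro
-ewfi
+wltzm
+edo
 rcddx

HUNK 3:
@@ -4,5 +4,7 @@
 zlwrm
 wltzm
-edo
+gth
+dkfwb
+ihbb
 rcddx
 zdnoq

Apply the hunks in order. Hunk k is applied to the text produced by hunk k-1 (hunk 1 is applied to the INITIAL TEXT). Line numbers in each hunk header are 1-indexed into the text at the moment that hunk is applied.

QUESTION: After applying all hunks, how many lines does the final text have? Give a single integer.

Answer: 15

Derivation:
Hunk 1: at line 7 remove [blyjm] add [zdnoq] -> 14 lines: eur xxg ufi zlwrm hpw yro ewfi rcddx zdnoq lxma yue gdpyt ovl mkoi
Hunk 2: at line 4 remove [hpw,yro,ewfi] add [wltzm,edo] -> 13 lines: eur xxg ufi zlwrm wltzm edo rcddx zdnoq lxma yue gdpyt ovl mkoi
Hunk 3: at line 4 remove [edo] add [gth,dkfwb,ihbb] -> 15 lines: eur xxg ufi zlwrm wltzm gth dkfwb ihbb rcddx zdnoq lxma yue gdpyt ovl mkoi
Final line count: 15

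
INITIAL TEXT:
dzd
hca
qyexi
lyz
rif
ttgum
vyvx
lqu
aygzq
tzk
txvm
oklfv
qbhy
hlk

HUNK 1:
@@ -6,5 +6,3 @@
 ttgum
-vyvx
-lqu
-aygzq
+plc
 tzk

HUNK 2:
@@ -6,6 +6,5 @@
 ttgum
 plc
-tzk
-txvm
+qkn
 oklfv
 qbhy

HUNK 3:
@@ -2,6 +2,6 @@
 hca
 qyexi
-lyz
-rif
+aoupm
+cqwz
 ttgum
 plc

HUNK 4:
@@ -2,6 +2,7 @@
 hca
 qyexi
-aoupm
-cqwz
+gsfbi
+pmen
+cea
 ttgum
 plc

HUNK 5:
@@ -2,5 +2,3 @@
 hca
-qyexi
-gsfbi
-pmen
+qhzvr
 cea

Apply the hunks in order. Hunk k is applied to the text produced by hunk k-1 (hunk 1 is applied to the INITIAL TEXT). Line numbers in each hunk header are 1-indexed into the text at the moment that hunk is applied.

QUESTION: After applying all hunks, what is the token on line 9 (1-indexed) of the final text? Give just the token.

Answer: qbhy

Derivation:
Hunk 1: at line 6 remove [vyvx,lqu,aygzq] add [plc] -> 12 lines: dzd hca qyexi lyz rif ttgum plc tzk txvm oklfv qbhy hlk
Hunk 2: at line 6 remove [tzk,txvm] add [qkn] -> 11 lines: dzd hca qyexi lyz rif ttgum plc qkn oklfv qbhy hlk
Hunk 3: at line 2 remove [lyz,rif] add [aoupm,cqwz] -> 11 lines: dzd hca qyexi aoupm cqwz ttgum plc qkn oklfv qbhy hlk
Hunk 4: at line 2 remove [aoupm,cqwz] add [gsfbi,pmen,cea] -> 12 lines: dzd hca qyexi gsfbi pmen cea ttgum plc qkn oklfv qbhy hlk
Hunk 5: at line 2 remove [qyexi,gsfbi,pmen] add [qhzvr] -> 10 lines: dzd hca qhzvr cea ttgum plc qkn oklfv qbhy hlk
Final line 9: qbhy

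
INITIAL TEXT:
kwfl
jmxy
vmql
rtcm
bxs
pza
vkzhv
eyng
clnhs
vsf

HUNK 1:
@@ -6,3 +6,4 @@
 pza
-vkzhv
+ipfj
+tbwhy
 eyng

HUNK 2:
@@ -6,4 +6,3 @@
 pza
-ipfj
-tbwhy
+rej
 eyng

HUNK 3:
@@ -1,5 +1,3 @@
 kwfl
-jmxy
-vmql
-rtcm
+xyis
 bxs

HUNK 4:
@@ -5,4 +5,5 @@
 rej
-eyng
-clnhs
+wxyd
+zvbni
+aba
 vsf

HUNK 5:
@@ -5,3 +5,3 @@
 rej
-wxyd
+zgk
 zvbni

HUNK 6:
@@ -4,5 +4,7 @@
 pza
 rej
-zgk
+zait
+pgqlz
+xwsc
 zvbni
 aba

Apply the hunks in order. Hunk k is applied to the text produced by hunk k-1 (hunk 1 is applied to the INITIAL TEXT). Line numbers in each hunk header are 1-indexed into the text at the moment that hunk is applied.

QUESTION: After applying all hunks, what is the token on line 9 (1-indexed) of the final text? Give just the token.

Answer: zvbni

Derivation:
Hunk 1: at line 6 remove [vkzhv] add [ipfj,tbwhy] -> 11 lines: kwfl jmxy vmql rtcm bxs pza ipfj tbwhy eyng clnhs vsf
Hunk 2: at line 6 remove [ipfj,tbwhy] add [rej] -> 10 lines: kwfl jmxy vmql rtcm bxs pza rej eyng clnhs vsf
Hunk 3: at line 1 remove [jmxy,vmql,rtcm] add [xyis] -> 8 lines: kwfl xyis bxs pza rej eyng clnhs vsf
Hunk 4: at line 5 remove [eyng,clnhs] add [wxyd,zvbni,aba] -> 9 lines: kwfl xyis bxs pza rej wxyd zvbni aba vsf
Hunk 5: at line 5 remove [wxyd] add [zgk] -> 9 lines: kwfl xyis bxs pza rej zgk zvbni aba vsf
Hunk 6: at line 4 remove [zgk] add [zait,pgqlz,xwsc] -> 11 lines: kwfl xyis bxs pza rej zait pgqlz xwsc zvbni aba vsf
Final line 9: zvbni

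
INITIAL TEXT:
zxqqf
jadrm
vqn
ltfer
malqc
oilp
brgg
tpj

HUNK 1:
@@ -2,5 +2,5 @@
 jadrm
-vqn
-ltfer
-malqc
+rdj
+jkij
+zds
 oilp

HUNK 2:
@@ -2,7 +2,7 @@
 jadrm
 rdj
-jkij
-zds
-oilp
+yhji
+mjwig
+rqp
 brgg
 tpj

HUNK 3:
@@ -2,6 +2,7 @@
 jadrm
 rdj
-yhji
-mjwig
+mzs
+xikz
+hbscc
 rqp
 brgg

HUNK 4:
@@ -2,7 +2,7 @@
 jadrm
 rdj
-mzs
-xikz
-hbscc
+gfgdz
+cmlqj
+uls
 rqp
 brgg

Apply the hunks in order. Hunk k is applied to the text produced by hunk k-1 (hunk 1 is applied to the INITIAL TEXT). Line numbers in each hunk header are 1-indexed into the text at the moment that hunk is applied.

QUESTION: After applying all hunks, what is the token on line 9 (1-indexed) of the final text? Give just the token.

Answer: tpj

Derivation:
Hunk 1: at line 2 remove [vqn,ltfer,malqc] add [rdj,jkij,zds] -> 8 lines: zxqqf jadrm rdj jkij zds oilp brgg tpj
Hunk 2: at line 2 remove [jkij,zds,oilp] add [yhji,mjwig,rqp] -> 8 lines: zxqqf jadrm rdj yhji mjwig rqp brgg tpj
Hunk 3: at line 2 remove [yhji,mjwig] add [mzs,xikz,hbscc] -> 9 lines: zxqqf jadrm rdj mzs xikz hbscc rqp brgg tpj
Hunk 4: at line 2 remove [mzs,xikz,hbscc] add [gfgdz,cmlqj,uls] -> 9 lines: zxqqf jadrm rdj gfgdz cmlqj uls rqp brgg tpj
Final line 9: tpj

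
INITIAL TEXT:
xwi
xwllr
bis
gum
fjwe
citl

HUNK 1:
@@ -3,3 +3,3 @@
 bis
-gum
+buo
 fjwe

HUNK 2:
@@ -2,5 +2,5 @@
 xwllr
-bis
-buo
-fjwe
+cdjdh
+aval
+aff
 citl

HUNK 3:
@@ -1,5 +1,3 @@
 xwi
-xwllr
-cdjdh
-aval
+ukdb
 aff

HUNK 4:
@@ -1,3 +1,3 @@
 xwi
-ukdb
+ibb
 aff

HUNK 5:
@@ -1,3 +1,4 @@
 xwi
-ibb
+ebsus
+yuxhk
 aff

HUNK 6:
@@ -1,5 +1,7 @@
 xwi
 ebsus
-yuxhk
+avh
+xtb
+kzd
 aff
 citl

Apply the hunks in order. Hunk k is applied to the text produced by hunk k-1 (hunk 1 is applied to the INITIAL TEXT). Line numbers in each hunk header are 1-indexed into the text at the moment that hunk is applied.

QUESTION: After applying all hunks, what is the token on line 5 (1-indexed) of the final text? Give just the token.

Answer: kzd

Derivation:
Hunk 1: at line 3 remove [gum] add [buo] -> 6 lines: xwi xwllr bis buo fjwe citl
Hunk 2: at line 2 remove [bis,buo,fjwe] add [cdjdh,aval,aff] -> 6 lines: xwi xwllr cdjdh aval aff citl
Hunk 3: at line 1 remove [xwllr,cdjdh,aval] add [ukdb] -> 4 lines: xwi ukdb aff citl
Hunk 4: at line 1 remove [ukdb] add [ibb] -> 4 lines: xwi ibb aff citl
Hunk 5: at line 1 remove [ibb] add [ebsus,yuxhk] -> 5 lines: xwi ebsus yuxhk aff citl
Hunk 6: at line 1 remove [yuxhk] add [avh,xtb,kzd] -> 7 lines: xwi ebsus avh xtb kzd aff citl
Final line 5: kzd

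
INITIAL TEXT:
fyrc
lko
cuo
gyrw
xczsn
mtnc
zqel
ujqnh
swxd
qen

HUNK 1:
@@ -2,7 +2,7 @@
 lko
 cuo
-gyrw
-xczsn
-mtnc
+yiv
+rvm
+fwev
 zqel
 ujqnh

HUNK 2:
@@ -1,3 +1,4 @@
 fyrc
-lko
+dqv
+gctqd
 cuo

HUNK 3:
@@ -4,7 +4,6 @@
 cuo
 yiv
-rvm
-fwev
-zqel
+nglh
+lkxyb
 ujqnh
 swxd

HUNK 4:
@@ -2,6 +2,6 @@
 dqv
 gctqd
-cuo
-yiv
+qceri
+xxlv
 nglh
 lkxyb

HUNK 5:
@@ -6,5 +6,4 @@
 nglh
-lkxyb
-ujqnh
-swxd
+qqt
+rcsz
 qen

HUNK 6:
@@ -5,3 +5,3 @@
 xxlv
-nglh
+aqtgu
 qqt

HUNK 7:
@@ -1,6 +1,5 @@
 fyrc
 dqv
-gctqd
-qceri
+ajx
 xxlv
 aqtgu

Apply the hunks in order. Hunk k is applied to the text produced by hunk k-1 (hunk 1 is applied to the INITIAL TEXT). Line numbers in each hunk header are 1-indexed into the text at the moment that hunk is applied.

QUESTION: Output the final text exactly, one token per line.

Hunk 1: at line 2 remove [gyrw,xczsn,mtnc] add [yiv,rvm,fwev] -> 10 lines: fyrc lko cuo yiv rvm fwev zqel ujqnh swxd qen
Hunk 2: at line 1 remove [lko] add [dqv,gctqd] -> 11 lines: fyrc dqv gctqd cuo yiv rvm fwev zqel ujqnh swxd qen
Hunk 3: at line 4 remove [rvm,fwev,zqel] add [nglh,lkxyb] -> 10 lines: fyrc dqv gctqd cuo yiv nglh lkxyb ujqnh swxd qen
Hunk 4: at line 2 remove [cuo,yiv] add [qceri,xxlv] -> 10 lines: fyrc dqv gctqd qceri xxlv nglh lkxyb ujqnh swxd qen
Hunk 5: at line 6 remove [lkxyb,ujqnh,swxd] add [qqt,rcsz] -> 9 lines: fyrc dqv gctqd qceri xxlv nglh qqt rcsz qen
Hunk 6: at line 5 remove [nglh] add [aqtgu] -> 9 lines: fyrc dqv gctqd qceri xxlv aqtgu qqt rcsz qen
Hunk 7: at line 1 remove [gctqd,qceri] add [ajx] -> 8 lines: fyrc dqv ajx xxlv aqtgu qqt rcsz qen

Answer: fyrc
dqv
ajx
xxlv
aqtgu
qqt
rcsz
qen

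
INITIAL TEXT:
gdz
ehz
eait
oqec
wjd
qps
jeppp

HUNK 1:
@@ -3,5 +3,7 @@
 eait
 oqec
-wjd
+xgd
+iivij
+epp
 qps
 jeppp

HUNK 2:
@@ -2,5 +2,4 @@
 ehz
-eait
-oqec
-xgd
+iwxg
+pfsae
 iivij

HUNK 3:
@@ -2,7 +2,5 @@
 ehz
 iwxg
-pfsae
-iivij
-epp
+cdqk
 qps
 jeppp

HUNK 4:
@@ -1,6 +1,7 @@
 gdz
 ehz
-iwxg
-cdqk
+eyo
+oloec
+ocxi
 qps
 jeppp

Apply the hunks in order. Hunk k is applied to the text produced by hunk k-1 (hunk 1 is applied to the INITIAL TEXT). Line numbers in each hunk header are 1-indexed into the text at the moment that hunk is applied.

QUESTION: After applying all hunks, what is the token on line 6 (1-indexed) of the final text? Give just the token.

Hunk 1: at line 3 remove [wjd] add [xgd,iivij,epp] -> 9 lines: gdz ehz eait oqec xgd iivij epp qps jeppp
Hunk 2: at line 2 remove [eait,oqec,xgd] add [iwxg,pfsae] -> 8 lines: gdz ehz iwxg pfsae iivij epp qps jeppp
Hunk 3: at line 2 remove [pfsae,iivij,epp] add [cdqk] -> 6 lines: gdz ehz iwxg cdqk qps jeppp
Hunk 4: at line 1 remove [iwxg,cdqk] add [eyo,oloec,ocxi] -> 7 lines: gdz ehz eyo oloec ocxi qps jeppp
Final line 6: qps

Answer: qps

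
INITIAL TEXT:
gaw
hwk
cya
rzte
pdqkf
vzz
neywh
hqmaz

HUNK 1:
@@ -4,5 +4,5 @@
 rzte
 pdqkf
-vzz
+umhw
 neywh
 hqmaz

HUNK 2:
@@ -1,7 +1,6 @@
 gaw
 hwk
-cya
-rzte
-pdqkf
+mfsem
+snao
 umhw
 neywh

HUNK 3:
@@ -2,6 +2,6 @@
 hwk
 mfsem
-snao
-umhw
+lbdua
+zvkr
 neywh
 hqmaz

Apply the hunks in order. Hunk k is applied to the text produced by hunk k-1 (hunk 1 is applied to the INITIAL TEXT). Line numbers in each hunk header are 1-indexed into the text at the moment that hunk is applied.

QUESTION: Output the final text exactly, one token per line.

Answer: gaw
hwk
mfsem
lbdua
zvkr
neywh
hqmaz

Derivation:
Hunk 1: at line 4 remove [vzz] add [umhw] -> 8 lines: gaw hwk cya rzte pdqkf umhw neywh hqmaz
Hunk 2: at line 1 remove [cya,rzte,pdqkf] add [mfsem,snao] -> 7 lines: gaw hwk mfsem snao umhw neywh hqmaz
Hunk 3: at line 2 remove [snao,umhw] add [lbdua,zvkr] -> 7 lines: gaw hwk mfsem lbdua zvkr neywh hqmaz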